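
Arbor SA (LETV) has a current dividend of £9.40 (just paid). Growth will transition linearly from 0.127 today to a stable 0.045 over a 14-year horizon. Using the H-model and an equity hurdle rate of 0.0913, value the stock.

H-model: P₀ = D₀[(1+g_L) + H(g_S−g_L)]/(r−g_L), with H = 14/2 = 7.
P₀ = 9.40 × [(1+0.045) + 7×(0.127−0.045)] / (0.0913−0.045)
   = 9.40 × 1.6190 / 0.0463 = 328.6955

£328.70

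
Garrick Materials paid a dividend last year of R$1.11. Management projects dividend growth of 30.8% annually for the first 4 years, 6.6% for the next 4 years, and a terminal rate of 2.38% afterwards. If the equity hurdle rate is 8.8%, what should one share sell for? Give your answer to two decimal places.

R$50.08

Three-stage DDM. Project D₁…D_8; terminal Gordon value at t=8 with g = 0.0238; discount at r = 0.088.
D_1 = 1.4519
D_2 = 1.8991
D_3 = 2.4840
D_4 = 3.2490
D_5 = 3.4635
D_6 = 3.6921
D_7 = 3.9357
D_8 = 4.1955
TV_8 = 4.2953/(0.088−0.0238) = 66.9057
P₀ = Σ Dₜ/(1+r)ᵗ + TV_8/(1+r)^8 = 50.0760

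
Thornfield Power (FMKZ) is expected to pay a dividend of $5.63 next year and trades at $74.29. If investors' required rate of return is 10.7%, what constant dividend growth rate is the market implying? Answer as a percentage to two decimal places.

From P₀ = D₁/(r − g), the implied growth is g = r − D₁/P₀.
g = 0.107 − 5.63/74.29 = 0.107 − 0.07578 = 0.03122

3.12%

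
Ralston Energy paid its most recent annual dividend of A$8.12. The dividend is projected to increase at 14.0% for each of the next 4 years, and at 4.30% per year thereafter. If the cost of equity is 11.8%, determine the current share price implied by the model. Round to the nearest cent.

A$156.19

Two-stage DDM. Project D₁…D_4 at 0.14, terminal growth 0.043, discount at r = 0.118.
D_1 = 9.2568
D_2 = 10.5528
D_3 = 12.0301
D_4 = 13.7144
Terminal value at t=4: TV = D_5/(r−g) = 14.3041/(0.118−0.043) = 190.7210
P₀ = 9.2568/(1+0.118)^1 + 10.5528/(1+0.118)^2 + 12.0301/(1+0.118)^3 + 13.7144/(1+0.118)^4 + 190.7210/(1+0.118)^4 = 156.1859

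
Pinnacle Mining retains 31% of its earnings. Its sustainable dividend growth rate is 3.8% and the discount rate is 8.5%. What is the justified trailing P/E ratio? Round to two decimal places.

Payout ratio b = 1 − 0.31 = 0.69.
Justified trailing P/E = b(1+g)/(r−g) = 0.69×(1+0.038)/(0.085−0.038) = 15.2387

15.24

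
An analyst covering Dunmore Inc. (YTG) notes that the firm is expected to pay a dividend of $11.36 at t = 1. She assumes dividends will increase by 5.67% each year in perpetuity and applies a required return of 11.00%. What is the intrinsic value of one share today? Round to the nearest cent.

$213.13

Gordon growth model: P₀ = D₁/(r − g), with D₁ = 11.36 given directly.
P₀ = 11.3600 / (0.11 − 0.0567) = 11.3600 / 0.0533 = 213.1332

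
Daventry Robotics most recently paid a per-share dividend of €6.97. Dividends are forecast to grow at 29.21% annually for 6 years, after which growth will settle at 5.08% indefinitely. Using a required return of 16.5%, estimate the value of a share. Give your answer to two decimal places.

€180.40

Two-stage DDM. Project D₁…D_6 at 0.2921, terminal growth 0.0508, discount at r = 0.165.
D_1 = 9.0059
D_2 = 11.6366
D_3 = 15.0356
D_4 = 19.4275
D_5 = 25.1023
D_6 = 32.4347
Terminal value at t=6: TV = D_7/(r−g) = 34.0824/(0.165−0.0508) = 298.4444
P₀ = 9.0059/(1+0.165)^1 + 11.6366/(1+0.165)^2 + 15.0356/(1+0.165)^3 + 19.4275/(1+0.165)^4 + 25.1023/(1+0.165)^5 + 32.4347/(1+0.165)^6 + 298.4444/(1+0.165)^6 = 180.4042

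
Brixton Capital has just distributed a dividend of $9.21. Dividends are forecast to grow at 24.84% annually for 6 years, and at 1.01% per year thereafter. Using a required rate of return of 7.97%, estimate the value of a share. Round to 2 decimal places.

Two-stage DDM. Project D₁…D_6 at 0.2484, terminal growth 0.0101, discount at r = 0.0797.
D_1 = 11.4978
D_2 = 14.3538
D_3 = 17.9193
D_4 = 22.3704
D_5 = 27.9273
D_6 = 34.8644
Terminal value at t=6: TV = D_7/(r−g) = 35.2165/(0.0797−0.0101) = 505.9846
P₀ = 11.4978/(1+0.0797)^1 + 14.3538/(1+0.0797)^2 + 17.9193/(1+0.0797)^3 + 22.3704/(1+0.0797)^4 + 27.9273/(1+0.0797)^5 + 34.8644/(1+0.0797)^6 + 505.9846/(1+0.0797)^6 = 414.0884

$414.09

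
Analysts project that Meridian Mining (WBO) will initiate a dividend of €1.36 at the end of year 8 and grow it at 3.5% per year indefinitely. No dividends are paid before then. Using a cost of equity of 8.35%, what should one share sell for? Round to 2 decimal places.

Deferred-dividend DDM. At t=7 the remaining stream is a growing perpetuity with first payment D_8 = 1.36.
V_7 = D_8/(r−g) = 1.36/(0.0835−0.035) = 28.0412
P₀ = V_7/(1+r)^7 = 28.0412/(1+0.0835)^7 = 15.9954

€16.00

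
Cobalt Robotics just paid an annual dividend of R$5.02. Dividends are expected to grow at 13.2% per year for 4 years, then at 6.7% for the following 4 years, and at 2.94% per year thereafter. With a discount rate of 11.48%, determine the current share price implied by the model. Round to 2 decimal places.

R$94.01

Three-stage DDM. Project D₁…D_8; terminal Gordon value at t=8 with g = 0.0294; discount at r = 0.1148.
D_1 = 5.6826
D_2 = 6.4327
D_3 = 7.2819
D_4 = 8.2431
D_5 = 8.7954
D_6 = 9.3847
D_7 = 10.0134
D_8 = 10.6843
TV_8 = 10.9984/(0.1148−0.0294) = 128.7874
P₀ = Σ Dₜ/(1+r)ᵗ + TV_8/(1+r)^8 = 94.0105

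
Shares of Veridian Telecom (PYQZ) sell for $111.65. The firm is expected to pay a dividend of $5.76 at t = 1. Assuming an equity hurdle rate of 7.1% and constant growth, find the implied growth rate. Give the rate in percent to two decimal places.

From P₀ = D₁/(r − g), the implied growth is g = r − D₁/P₀.
g = 0.071 − 5.76/111.65 = 0.071 − 0.05159 = 0.01941

1.94%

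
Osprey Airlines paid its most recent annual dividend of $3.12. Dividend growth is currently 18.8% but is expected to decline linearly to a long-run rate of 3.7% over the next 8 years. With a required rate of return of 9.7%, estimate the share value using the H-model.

H-model: P₀ = D₀[(1+g_L) + H(g_S−g_L)]/(r−g_L), with H = 8/2 = 4.
P₀ = 3.12 × [(1+0.037) + 4×(0.188−0.037)] / (0.097−0.037)
   = 3.12 × 1.6410 / 0.06 = 85.3320

$85.33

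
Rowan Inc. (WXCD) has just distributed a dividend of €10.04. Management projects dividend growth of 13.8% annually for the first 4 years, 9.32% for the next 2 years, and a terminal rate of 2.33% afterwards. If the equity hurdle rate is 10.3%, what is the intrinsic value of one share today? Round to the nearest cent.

€209.38

Three-stage DDM. Project D₁…D_6; terminal Gordon value at t=6 with g = 0.0233; discount at r = 0.103.
D_1 = 11.4255
D_2 = 13.0022
D_3 = 14.7966
D_4 = 16.8385
D_5 = 18.4078
D_6 = 20.1234
TV_6 = 20.5923/(0.103−0.0233) = 258.3727
P₀ = Σ Dₜ/(1+r)ᵗ + TV_6/(1+r)^6 = 209.3795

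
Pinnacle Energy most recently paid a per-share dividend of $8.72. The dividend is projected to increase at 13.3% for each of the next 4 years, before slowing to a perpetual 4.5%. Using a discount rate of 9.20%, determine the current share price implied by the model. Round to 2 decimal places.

$262.96

Two-stage DDM. Project D₁…D_4 at 0.133, terminal growth 0.045, discount at r = 0.092.
D_1 = 9.8798
D_2 = 11.1938
D_3 = 12.6825
D_4 = 14.3693
Terminal value at t=4: TV = D_5/(r−g) = 15.0159/(0.092−0.045) = 319.4880
P₀ = 9.8798/(1+0.092)^1 + 11.1938/(1+0.092)^2 + 12.6825/(1+0.092)^3 + 14.3693/(1+0.092)^4 + 319.4880/(1+0.092)^4 = 262.9590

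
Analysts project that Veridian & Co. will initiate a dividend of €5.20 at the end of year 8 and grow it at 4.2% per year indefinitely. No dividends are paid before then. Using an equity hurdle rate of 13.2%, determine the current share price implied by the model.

€24.26

Deferred-dividend DDM. At t=7 the remaining stream is a growing perpetuity with first payment D_8 = 5.20.
V_7 = D_8/(r−g) = 5.20/(0.132−0.042) = 57.7778
P₀ = V_7/(1+r)^7 = 57.7778/(1+0.132)^7 = 24.2569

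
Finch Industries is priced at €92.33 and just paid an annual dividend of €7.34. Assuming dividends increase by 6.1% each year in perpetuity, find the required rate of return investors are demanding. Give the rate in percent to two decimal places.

14.53%

Rearranging the constant-growth DDM: r = D₁/P₀ + g.
D₁ = 7.34 × (1 + 0.061) = 7.7877.
r = 7.7877 / 92.33 + 0.061 = 0.08435 + 0.061 = 0.14535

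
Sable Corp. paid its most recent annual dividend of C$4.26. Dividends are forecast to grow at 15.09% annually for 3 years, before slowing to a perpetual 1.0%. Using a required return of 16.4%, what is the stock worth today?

Two-stage DDM. Project D₁…D_3 at 0.1509, terminal growth 0.01, discount at r = 0.164.
D_1 = 4.9028
D_2 = 5.6427
D_3 = 6.4942
Terminal value at t=3: TV = D_4/(r−g) = 6.5591/(0.164−0.01) = 42.5915
P₀ = 4.9028/(1+0.164)^1 + 5.6427/(1+0.164)^2 + 6.4942/(1+0.164)^3 + 42.5915/(1+0.164)^3 = 39.5007

C$39.50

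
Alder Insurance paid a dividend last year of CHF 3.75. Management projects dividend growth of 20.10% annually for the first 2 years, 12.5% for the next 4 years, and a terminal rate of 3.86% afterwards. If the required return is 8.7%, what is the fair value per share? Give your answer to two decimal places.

Three-stage DDM. Project D₁…D_6; terminal Gordon value at t=6 with g = 0.0386; discount at r = 0.087.
D_1 = 4.5038
D_2 = 5.4090
D_3 = 6.0851
D_4 = 6.8458
D_5 = 7.7015
D_6 = 8.6642
TV_6 = 8.9986/(0.087−0.0386) = 185.9218
P₀ = Σ Dₜ/(1+r)ᵗ + TV_6/(1+r)^6 = 141.3972

CHF 141.40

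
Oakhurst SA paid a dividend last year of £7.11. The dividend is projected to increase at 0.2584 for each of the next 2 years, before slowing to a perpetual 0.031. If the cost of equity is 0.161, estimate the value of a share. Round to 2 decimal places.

Two-stage DDM. Project D₁…D_2 at 0.2584, terminal growth 0.031, discount at r = 0.161.
D_1 = 8.9472
D_2 = 11.2592
Terminal value at t=2: TV = D_3/(r−g) = 11.6082/(0.161−0.031) = 89.2940
P₀ = 8.9472/(1+0.161)^1 + 11.2592/(1+0.161)^2 + 89.2940/(1+0.161)^2 = 82.3052

£82.31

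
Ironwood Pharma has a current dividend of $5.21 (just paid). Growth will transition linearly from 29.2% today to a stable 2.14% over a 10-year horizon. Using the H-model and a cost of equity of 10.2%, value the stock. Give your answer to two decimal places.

$153.48

H-model: P₀ = D₀[(1+g_L) + H(g_S−g_L)]/(r−g_L), with H = 10/2 = 5.
P₀ = 5.21 × [(1+0.0214) + 5×(0.292−0.0214)] / (0.102−0.0214)
   = 5.21 × 2.3744 / 0.0806 = 153.4817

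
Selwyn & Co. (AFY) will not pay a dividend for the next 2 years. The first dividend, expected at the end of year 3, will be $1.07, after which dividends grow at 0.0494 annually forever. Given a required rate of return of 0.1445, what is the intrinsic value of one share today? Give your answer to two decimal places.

$8.59

Deferred-dividend DDM. At t=2 the remaining stream is a growing perpetuity with first payment D_3 = 1.07.
V_2 = D_3/(r−g) = 1.07/(0.1445−0.0494) = 11.2513
P₀ = V_2/(1+r)^2 = 11.2513/(1+0.1445)^2 = 8.5896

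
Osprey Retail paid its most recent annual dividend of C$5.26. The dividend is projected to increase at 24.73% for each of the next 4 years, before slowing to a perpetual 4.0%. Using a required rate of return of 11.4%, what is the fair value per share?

C$144.31

Two-stage DDM. Project D₁…D_4 at 0.2473, terminal growth 0.04, discount at r = 0.114.
D_1 = 6.5608
D_2 = 8.1833
D_3 = 10.2070
D_4 = 12.7312
Terminal value at t=4: TV = D_5/(r−g) = 13.2405/(0.114−0.04) = 178.9250
P₀ = 6.5608/(1+0.114)^1 + 8.1833/(1+0.114)^2 + 10.2070/(1+0.114)^3 + 12.7312/(1+0.114)^4 + 178.9250/(1+0.114)^4 = 144.3130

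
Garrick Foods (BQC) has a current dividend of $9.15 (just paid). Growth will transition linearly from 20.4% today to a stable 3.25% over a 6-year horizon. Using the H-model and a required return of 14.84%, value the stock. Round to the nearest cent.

H-model: P₀ = D₀[(1+g_L) + H(g_S−g_L)]/(r−g_L), with H = 6/2 = 3.
P₀ = 9.15 × [(1+0.0325) + 3×(0.204−0.0325)] / (0.1484−0.0325)
   = 9.15 × 1.5470 / 0.1159 = 122.1316

$122.13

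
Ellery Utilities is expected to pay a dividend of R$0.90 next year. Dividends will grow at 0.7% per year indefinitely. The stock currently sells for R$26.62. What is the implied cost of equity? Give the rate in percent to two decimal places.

4.08%

Rearranging the constant-growth DDM: r = D₁/P₀ + g.
r = 0.9000 / 26.62 + 0.007 = 0.03381 + 0.007 = 0.04081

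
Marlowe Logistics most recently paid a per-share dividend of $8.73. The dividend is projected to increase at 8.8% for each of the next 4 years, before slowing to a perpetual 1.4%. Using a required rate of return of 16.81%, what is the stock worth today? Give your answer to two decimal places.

$72.57

Two-stage DDM. Project D₁…D_4 at 0.088, terminal growth 0.014, discount at r = 0.1681.
D_1 = 9.4982
D_2 = 10.3341
D_3 = 11.2435
D_4 = 12.2329
Terminal value at t=4: TV = D_5/(r−g) = 12.4042/(0.1681−0.014) = 80.4943
P₀ = 9.4982/(1+0.1681)^1 + 10.3341/(1+0.1681)^2 + 11.2435/(1+0.1681)^3 + 12.2329/(1+0.1681)^4 + 80.4943/(1+0.1681)^4 = 72.5662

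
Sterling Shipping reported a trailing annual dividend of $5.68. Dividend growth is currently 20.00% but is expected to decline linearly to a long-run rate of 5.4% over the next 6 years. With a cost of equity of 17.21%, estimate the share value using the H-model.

H-model: P₀ = D₀[(1+g_L) + H(g_S−g_L)]/(r−g_L), with H = 6/2 = 3.
P₀ = 5.68 × [(1+0.054) + 3×(0.2−0.054)] / (0.1721−0.054)
   = 5.68 × 1.4920 / 0.1181 = 71.7575

$71.76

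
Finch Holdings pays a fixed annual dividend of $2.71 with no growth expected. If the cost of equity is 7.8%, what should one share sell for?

Zero-growth DDM (perpetuity): P₀ = D/r = 2.71 / 0.078 = 34.7436

$34.74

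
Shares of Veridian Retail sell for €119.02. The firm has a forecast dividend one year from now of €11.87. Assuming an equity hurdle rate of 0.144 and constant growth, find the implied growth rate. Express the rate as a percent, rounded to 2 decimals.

From P₀ = D₁/(r − g), the implied growth is g = r − D₁/P₀.
g = 0.144 − 11.87/119.02 = 0.144 − 0.09973 = 0.04427

4.43%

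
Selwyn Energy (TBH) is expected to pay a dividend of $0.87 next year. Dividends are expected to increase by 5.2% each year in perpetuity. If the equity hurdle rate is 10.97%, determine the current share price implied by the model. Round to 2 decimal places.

$15.08

Gordon growth model: P₀ = D₁/(r − g), with D₁ = 0.87 given directly.
P₀ = 0.8700 / (0.1097 − 0.052) = 0.8700 / 0.0577 = 15.0780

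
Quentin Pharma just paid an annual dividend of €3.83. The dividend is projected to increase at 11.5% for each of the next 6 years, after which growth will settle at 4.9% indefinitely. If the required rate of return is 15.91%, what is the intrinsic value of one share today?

Two-stage DDM. Project D₁…D_6 at 0.115, terminal growth 0.049, discount at r = 0.1591.
D_1 = 4.2705
D_2 = 4.7616
D_3 = 5.3091
D_4 = 5.9197
D_5 = 6.6004
D_6 = 7.3595
Terminal value at t=6: TV = D_7/(r−g) = 7.7201/(0.1591−0.049) = 70.1191
P₀ = 4.2705/(1+0.1591)^1 + 4.7616/(1+0.1591)^2 + 5.3091/(1+0.1591)^3 + 5.9197/(1+0.1591)^4 + 6.6004/(1+0.1591)^5 + 7.3595/(1+0.1591)^6 + 70.1191/(1+0.1591)^6 = 49.0209

€49.02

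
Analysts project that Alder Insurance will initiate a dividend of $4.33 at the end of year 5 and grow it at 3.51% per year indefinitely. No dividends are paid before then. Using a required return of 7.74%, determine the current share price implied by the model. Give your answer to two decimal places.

Deferred-dividend DDM. At t=4 the remaining stream is a growing perpetuity with first payment D_5 = 4.33.
V_4 = D_5/(r−g) = 4.33/(0.0774−0.0351) = 102.3641
P₀ = V_4/(1+r)^4 = 102.3641/(1+0.0774)^4 = 75.9696

$75.97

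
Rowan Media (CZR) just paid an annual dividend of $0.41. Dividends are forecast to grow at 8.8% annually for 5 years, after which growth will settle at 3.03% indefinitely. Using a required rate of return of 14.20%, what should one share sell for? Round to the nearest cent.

Two-stage DDM. Project D₁…D_5 at 0.088, terminal growth 0.0303, discount at r = 0.142.
D_1 = 0.4461
D_2 = 0.4853
D_3 = 0.5280
D_4 = 0.5745
D_5 = 0.6251
Terminal value at t=5: TV = D_6/(r−g) = 0.6440/(0.142−0.0303) = 5.7655
P₀ = 0.4461/(1+0.142)^1 + 0.4853/(1+0.142)^2 + 0.5280/(1+0.142)^3 + 0.5745/(1+0.142)^4 + 0.6251/(1+0.142)^5 + 5.7655/(1+0.142)^5 = 4.7452

$4.75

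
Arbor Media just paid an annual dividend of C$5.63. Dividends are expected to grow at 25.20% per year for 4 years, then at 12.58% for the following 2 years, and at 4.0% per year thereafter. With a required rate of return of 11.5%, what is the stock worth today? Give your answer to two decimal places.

C$175.03

Three-stage DDM. Project D₁…D_6; terminal Gordon value at t=6 with g = 0.04; discount at r = 0.115.
D_1 = 7.0488
D_2 = 8.8250
D_3 = 11.0490
D_4 = 13.8333
D_5 = 15.5735
D_6 = 17.5327
TV_6 = 18.2340/(0.115−0.04) = 243.1198
P₀ = Σ Dₜ/(1+r)ᵗ + TV_6/(1+r)^6 = 175.0256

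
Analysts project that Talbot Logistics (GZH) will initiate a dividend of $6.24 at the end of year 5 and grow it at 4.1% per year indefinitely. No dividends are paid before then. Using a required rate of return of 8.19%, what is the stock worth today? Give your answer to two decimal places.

$111.36

Deferred-dividend DDM. At t=4 the remaining stream is a growing perpetuity with first payment D_5 = 6.24.
V_4 = D_5/(r−g) = 6.24/(0.0819−0.041) = 152.5672
P₀ = V_4/(1+r)^4 = 152.5672/(1+0.0819)^4 = 111.3558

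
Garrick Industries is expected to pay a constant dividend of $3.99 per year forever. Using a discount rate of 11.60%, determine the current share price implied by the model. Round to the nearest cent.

Zero-growth DDM (perpetuity): P₀ = D/r = 3.99 / 0.116 = 34.3966

$34.40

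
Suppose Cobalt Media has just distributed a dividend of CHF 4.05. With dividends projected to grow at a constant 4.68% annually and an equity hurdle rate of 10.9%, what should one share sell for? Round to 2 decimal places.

CHF 68.16

Gordon growth model: P₀ = D₁/(r − g). D₁ = 4.05 × (1 + 0.0468) = 4.2395.
P₀ = 4.2395 / (0.109 − 0.0468) = 4.2395 / 0.0622 = 68.1598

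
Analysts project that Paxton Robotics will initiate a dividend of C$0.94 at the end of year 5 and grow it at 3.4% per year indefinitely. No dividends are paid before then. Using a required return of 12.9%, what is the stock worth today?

C$6.09

Deferred-dividend DDM. At t=4 the remaining stream is a growing perpetuity with first payment D_5 = 0.94.
V_4 = D_5/(r−g) = 0.94/(0.129−0.034) = 9.8947
P₀ = V_4/(1+r)^4 = 9.8947/(1+0.129)^4 = 6.0902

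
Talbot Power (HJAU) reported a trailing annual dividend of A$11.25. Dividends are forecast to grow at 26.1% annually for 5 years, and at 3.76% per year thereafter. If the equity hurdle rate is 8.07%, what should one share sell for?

Two-stage DDM. Project D₁…D_5 at 0.261, terminal growth 0.0376, discount at r = 0.0807.
D_1 = 14.1863
D_2 = 17.8889
D_3 = 22.5579
D_4 = 28.4455
D_5 = 35.8697
Terminal value at t=5: TV = D_6/(r−g) = 37.2184/(0.0807−0.0376) = 863.5364
P₀ = 14.1863/(1+0.0807)^1 + 17.8889/(1+0.0807)^2 + 22.5579/(1+0.0807)^3 + 28.4455/(1+0.0807)^4 + 35.8697/(1+0.0807)^5 + 863.5364/(1+0.0807)^5 = 677.3112

A$677.31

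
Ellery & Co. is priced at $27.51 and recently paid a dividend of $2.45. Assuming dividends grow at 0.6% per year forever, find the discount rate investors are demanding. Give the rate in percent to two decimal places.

9.56%

Rearranging the constant-growth DDM: r = D₁/P₀ + g.
D₁ = 2.45 × (1 + 0.006) = 2.4647.
r = 2.4647 / 27.51 + 0.006 = 0.08959 + 0.006 = 0.09559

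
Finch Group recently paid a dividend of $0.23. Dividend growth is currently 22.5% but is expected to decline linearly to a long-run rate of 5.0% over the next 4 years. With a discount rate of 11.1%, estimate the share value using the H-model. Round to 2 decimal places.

$5.28

H-model: P₀ = D₀[(1+g_L) + H(g_S−g_L)]/(r−g_L), with H = 4/2 = 2.
P₀ = 0.23 × [(1+0.05) + 2×(0.225−0.05)] / (0.111−0.05)
   = 0.23 × 1.4000 / 0.061 = 5.2787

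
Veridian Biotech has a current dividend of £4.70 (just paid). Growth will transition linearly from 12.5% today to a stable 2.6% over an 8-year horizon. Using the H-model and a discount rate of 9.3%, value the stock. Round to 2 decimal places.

H-model: P₀ = D₀[(1+g_L) + H(g_S−g_L)]/(r−g_L), with H = 8/2 = 4.
P₀ = 4.70 × [(1+0.026) + 4×(0.125−0.026)] / (0.093−0.026)
   = 4.70 × 1.4220 / 0.067 = 99.7522

£99.75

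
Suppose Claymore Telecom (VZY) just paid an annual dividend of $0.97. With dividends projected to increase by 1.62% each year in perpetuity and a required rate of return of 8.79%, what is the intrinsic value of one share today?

Gordon growth model: P₀ = D₁/(r − g). D₁ = 0.97 × (1 + 0.0162) = 0.9857.
P₀ = 0.9857 / (0.0879 − 0.0162) = 0.9857 / 0.0717 = 13.7478

$13.75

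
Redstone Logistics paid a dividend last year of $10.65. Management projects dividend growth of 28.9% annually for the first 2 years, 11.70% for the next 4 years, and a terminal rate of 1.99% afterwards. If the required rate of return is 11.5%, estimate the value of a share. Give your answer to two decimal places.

$237.48

Three-stage DDM. Project D₁…D_6; terminal Gordon value at t=6 with g = 0.0199; discount at r = 0.115.
D_1 = 13.7279
D_2 = 17.6952
D_3 = 19.7655
D_4 = 22.0781
D_5 = 24.6612
D_6 = 27.5466
TV_6 = 28.0948/(0.115−0.0199) = 295.4236
P₀ = Σ Dₜ/(1+r)ᵗ + TV_6/(1+r)^6 = 237.4775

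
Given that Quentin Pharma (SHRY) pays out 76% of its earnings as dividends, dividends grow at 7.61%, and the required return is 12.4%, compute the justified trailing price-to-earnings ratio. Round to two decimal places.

17.07

Justified trailing P/E = b(1+g)/(r−g) = 0.76×(1+0.0761)/(0.124−0.0761) = 17.0738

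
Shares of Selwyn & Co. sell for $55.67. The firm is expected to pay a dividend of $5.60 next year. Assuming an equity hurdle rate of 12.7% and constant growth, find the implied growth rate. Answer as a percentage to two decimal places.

2.64%

From P₀ = D₁/(r − g), the implied growth is g = r − D₁/P₀.
g = 0.127 − 5.60/55.67 = 0.127 − 0.10059 = 0.02641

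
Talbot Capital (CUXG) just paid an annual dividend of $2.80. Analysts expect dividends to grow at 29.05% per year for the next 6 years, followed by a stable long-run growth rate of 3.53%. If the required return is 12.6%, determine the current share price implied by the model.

Two-stage DDM. Project D₁…D_6 at 0.2905, terminal growth 0.0353, discount at r = 0.126.
D_1 = 3.6134
D_2 = 4.6631
D_3 = 6.0177
D_4 = 7.7659
D_5 = 10.0219
D_6 = 12.9332
Terminal value at t=6: TV = D_7/(r−g) = 13.3897/(0.126−0.0353) = 147.6267
P₀ = 3.6134/(1+0.126)^1 + 4.6631/(1+0.126)^2 + 6.0177/(1+0.126)^3 + 7.7659/(1+0.126)^4 + 10.0219/(1+0.126)^5 + 12.9332/(1+0.126)^6 + 147.6267/(1+0.126)^6 = 100.2482

$100.25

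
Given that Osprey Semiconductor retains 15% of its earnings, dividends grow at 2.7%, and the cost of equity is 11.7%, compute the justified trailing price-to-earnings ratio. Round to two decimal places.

Payout ratio b = 1 − 0.15 = 0.85.
Justified trailing P/E = b(1+g)/(r−g) = 0.85×(1+0.027)/(0.117−0.027) = 9.6994

9.70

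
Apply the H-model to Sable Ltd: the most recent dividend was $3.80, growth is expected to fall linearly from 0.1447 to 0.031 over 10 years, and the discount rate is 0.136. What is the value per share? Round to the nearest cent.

$57.89

H-model: P₀ = D₀[(1+g_L) + H(g_S−g_L)]/(r−g_L), with H = 10/2 = 5.
P₀ = 3.80 × [(1+0.031) + 5×(0.1447−0.031)] / (0.136−0.031)
   = 3.80 × 1.5995 / 0.105 = 57.8867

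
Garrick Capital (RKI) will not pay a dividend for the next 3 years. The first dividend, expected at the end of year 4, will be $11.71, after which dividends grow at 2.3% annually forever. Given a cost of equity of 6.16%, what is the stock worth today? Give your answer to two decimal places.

$253.56

Deferred-dividend DDM. At t=3 the remaining stream is a growing perpetuity with first payment D_4 = 11.71.
V_3 = D_4/(r−g) = 11.71/(0.0616−0.023) = 303.3679
P₀ = V_3/(1+r)^3 = 303.3679/(1+0.0616)^3 = 253.5636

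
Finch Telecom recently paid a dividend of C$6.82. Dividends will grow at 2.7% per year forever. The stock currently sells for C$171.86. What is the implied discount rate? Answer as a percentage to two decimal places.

6.78%

Rearranging the constant-growth DDM: r = D₁/P₀ + g.
D₁ = 6.82 × (1 + 0.027) = 7.0041.
r = 7.0041 / 171.86 + 0.027 = 0.04075 + 0.027 = 0.06775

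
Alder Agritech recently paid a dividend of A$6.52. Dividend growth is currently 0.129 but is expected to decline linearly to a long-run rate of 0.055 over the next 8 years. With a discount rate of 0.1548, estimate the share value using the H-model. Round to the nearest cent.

A$88.26

H-model: P₀ = D₀[(1+g_L) + H(g_S−g_L)]/(r−g_L), with H = 8/2 = 4.
P₀ = 6.52 × [(1+0.055) + 4×(0.129−0.055)] / (0.1548−0.055)
   = 6.52 × 1.3510 / 0.0998 = 88.2617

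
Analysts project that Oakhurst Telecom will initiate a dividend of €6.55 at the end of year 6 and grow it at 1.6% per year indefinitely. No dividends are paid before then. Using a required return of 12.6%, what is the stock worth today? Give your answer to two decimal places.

€32.90

Deferred-dividend DDM. At t=5 the remaining stream is a growing perpetuity with first payment D_6 = 6.55.
V_5 = D_6/(r−g) = 6.55/(0.126−0.016) = 59.5455
P₀ = V_5/(1+r)^5 = 59.5455/(1+0.126)^5 = 32.8970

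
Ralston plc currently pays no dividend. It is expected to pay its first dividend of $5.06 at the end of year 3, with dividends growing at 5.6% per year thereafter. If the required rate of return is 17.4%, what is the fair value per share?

$31.11

Deferred-dividend DDM. At t=2 the remaining stream is a growing perpetuity with first payment D_3 = 5.06.
V_2 = D_3/(r−g) = 5.06/(0.174−0.056) = 42.8814
P₀ = V_2/(1+r)^2 = 42.8814/(1+0.174)^2 = 31.1123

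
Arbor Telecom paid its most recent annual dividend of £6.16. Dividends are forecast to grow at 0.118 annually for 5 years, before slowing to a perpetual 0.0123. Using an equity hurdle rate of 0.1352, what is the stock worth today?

£76.44

Two-stage DDM. Project D₁…D_5 at 0.118, terminal growth 0.0123, discount at r = 0.1352.
D_1 = 6.8869
D_2 = 7.6995
D_3 = 8.6081
D_4 = 9.6238
D_5 = 10.7594
Terminal value at t=5: TV = D_6/(r−g) = 10.8918/(0.1352−0.0123) = 88.6231
P₀ = 6.8869/(1+0.1352)^1 + 7.6995/(1+0.1352)^2 + 8.6081/(1+0.1352)^3 + 9.6238/(1+0.1352)^4 + 10.7594/(1+0.1352)^5 + 88.6231/(1+0.1352)^5 = 76.4374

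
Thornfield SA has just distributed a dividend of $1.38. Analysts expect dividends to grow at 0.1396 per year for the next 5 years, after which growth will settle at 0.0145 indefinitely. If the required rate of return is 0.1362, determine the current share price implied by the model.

$18.64

Two-stage DDM. Project D₁…D_5 at 0.1396, terminal growth 0.0145, discount at r = 0.1362.
D_1 = 1.5726
D_2 = 1.7922
D_3 = 2.0424
D_4 = 2.3275
D_5 = 2.6524
Terminal value at t=5: TV = D_6/(r−g) = 2.6909/(0.1362−0.0145) = 22.1107
P₀ = 1.5726/(1+0.1362)^1 + 1.7922/(1+0.1362)^2 + 2.0424/(1+0.1362)^3 + 2.3275/(1+0.1362)^4 + 2.6524/(1+0.1362)^5 + 22.1107/(1+0.1362)^5 = 18.6391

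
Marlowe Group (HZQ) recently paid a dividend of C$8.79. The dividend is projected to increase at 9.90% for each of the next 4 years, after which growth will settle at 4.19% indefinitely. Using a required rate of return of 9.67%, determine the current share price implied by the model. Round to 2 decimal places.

C$203.87

Two-stage DDM. Project D₁…D_4 at 0.099, terminal growth 0.0419, discount at r = 0.0967.
D_1 = 9.6602
D_2 = 10.6166
D_3 = 11.6676
D_4 = 12.8227
Terminal value at t=4: TV = D_5/(r−g) = 13.3600/(0.0967−0.0419) = 243.7952
P₀ = 9.6602/(1+0.0967)^1 + 10.6166/(1+0.0967)^2 + 11.6676/(1+0.0967)^3 + 12.8227/(1+0.0967)^4 + 243.7952/(1+0.0967)^4 = 203.8734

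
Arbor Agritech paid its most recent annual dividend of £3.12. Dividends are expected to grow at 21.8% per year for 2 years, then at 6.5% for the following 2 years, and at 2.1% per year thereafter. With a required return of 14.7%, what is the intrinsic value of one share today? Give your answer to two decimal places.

£37.71

Three-stage DDM. Project D₁…D_4; terminal Gordon value at t=4 with g = 0.021; discount at r = 0.147.
D_1 = 3.8002
D_2 = 4.6286
D_3 = 4.9295
D_4 = 5.2499
TV_4 = 5.3601/(0.147−0.021) = 42.5406
P₀ = Σ Dₜ/(1+r)ᵗ + TV_4/(1+r)^4 = 37.7094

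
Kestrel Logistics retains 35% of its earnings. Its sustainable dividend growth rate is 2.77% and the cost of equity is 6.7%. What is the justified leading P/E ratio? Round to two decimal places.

16.54

Payout ratio b = 1 − 0.35 = 0.65.
Justified leading P/E = b/(r−g) = 0.65/(0.067−0.0277) = 16.5394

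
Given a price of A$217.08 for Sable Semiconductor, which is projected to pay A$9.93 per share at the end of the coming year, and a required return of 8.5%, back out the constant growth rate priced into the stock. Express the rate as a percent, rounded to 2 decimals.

From P₀ = D₁/(r − g), the implied growth is g = r − D₁/P₀.
g = 0.085 − 9.93/217.08 = 0.085 − 0.04574 = 0.03926

3.93%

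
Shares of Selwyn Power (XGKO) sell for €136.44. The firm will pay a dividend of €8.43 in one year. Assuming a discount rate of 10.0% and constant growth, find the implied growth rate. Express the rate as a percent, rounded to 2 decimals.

3.82%

From P₀ = D₁/(r − g), the implied growth is g = r − D₁/P₀.
g = 0.1 − 8.43/136.44 = 0.1 − 0.06179 = 0.03821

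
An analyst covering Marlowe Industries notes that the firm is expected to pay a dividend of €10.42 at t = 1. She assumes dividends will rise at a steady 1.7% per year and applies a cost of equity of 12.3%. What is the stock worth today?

Gordon growth model: P₀ = D₁/(r − g), with D₁ = 10.42 given directly.
P₀ = 10.4200 / (0.123 − 0.017) = 10.4200 / 0.106 = 98.3019

€98.30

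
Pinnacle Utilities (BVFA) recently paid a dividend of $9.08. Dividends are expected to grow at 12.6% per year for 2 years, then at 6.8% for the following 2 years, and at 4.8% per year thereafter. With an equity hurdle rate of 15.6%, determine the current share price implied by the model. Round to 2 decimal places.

Three-stage DDM. Project D₁…D_4; terminal Gordon value at t=4 with g = 0.048; discount at r = 0.156.
D_1 = 10.2241
D_2 = 11.5123
D_3 = 12.2952
D_4 = 13.1312
TV_4 = 13.7615/(0.156−0.048) = 127.4215
P₀ = Σ Dₜ/(1+r)ᵗ + TV_4/(1+r)^4 = 104.1242

$104.12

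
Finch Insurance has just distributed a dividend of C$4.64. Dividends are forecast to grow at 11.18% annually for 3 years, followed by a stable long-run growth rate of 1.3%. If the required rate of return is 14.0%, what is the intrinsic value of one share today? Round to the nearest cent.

Two-stage DDM. Project D₁…D_3 at 0.1118, terminal growth 0.013, discount at r = 0.14.
D_1 = 5.1588
D_2 = 5.7355
D_3 = 6.3767
Terminal value at t=3: TV = D_4/(r−g) = 6.4596/(0.14−0.013) = 50.8632
P₀ = 5.1588/(1+0.14)^1 + 5.7355/(1+0.14)^2 + 6.3767/(1+0.14)^3 + 50.8632/(1+0.14)^3 = 47.5738

C$47.57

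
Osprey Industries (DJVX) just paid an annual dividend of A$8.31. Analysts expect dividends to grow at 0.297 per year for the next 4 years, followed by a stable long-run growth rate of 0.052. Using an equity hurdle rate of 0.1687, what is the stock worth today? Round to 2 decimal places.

Two-stage DDM. Project D₁…D_4 at 0.297, terminal growth 0.052, discount at r = 0.1687.
D_1 = 10.7781
D_2 = 13.9792
D_3 = 18.1310
D_4 = 23.5159
Terminal value at t=4: TV = D_5/(r−g) = 24.7387/(0.1687−0.052) = 211.9853
P₀ = 10.7781/(1+0.1687)^1 + 13.9792/(1+0.1687)^2 + 18.1310/(1+0.1687)^3 + 23.5159/(1+0.1687)^4 + 211.9853/(1+0.1687)^4 = 157.0506

A$157.05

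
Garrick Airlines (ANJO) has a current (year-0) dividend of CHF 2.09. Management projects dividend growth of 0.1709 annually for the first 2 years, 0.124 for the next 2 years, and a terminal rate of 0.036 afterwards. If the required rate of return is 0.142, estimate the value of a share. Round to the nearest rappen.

CHF 29.43

Three-stage DDM. Project D₁…D_4; terminal Gordon value at t=4 with g = 0.036; discount at r = 0.142.
D_1 = 2.4472
D_2 = 2.8654
D_3 = 3.2207
D_4 = 3.6201
TV_4 = 3.7504/(0.142−0.036) = 35.3812
P₀ = Σ Dₜ/(1+r)ᵗ + TV_4/(1+r)^4 = 29.4330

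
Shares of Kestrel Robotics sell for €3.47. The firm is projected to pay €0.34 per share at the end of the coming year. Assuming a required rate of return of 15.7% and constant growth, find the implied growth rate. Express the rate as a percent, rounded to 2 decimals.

From P₀ = D₁/(r − g), the implied growth is g = r − D₁/P₀.
g = 0.157 − 0.34/3.47 = 0.157 − 0.09798 = 0.05902

5.90%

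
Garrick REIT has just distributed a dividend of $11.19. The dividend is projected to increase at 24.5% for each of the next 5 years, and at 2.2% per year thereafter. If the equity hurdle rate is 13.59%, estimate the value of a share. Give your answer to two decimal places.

Two-stage DDM. Project D₁…D_5 at 0.245, terminal growth 0.022, discount at r = 0.1359.
D_1 = 13.9316
D_2 = 17.3448
D_3 = 21.5943
D_4 = 26.8848
D_5 = 33.4716
Terminal value at t=5: TV = D_6/(r−g) = 34.2080/(0.1359−0.022) = 300.3337
P₀ = 13.9316/(1+0.1359)^1 + 17.3448/(1+0.1359)^2 + 21.5943/(1+0.1359)^3 + 26.8848/(1+0.1359)^4 + 33.4716/(1+0.1359)^5 + 300.3337/(1+0.1359)^5 = 233.1100

$233.11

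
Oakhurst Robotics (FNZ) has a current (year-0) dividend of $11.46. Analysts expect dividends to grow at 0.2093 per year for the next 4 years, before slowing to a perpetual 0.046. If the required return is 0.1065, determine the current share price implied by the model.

Two-stage DDM. Project D₁…D_4 at 0.2093, terminal growth 0.046, discount at r = 0.1065.
D_1 = 13.8586
D_2 = 16.7592
D_3 = 20.2669
D_4 = 24.5087
Terminal value at t=4: TV = D_5/(r−g) = 25.6361/(0.1065−0.046) = 423.7377
P₀ = 13.8586/(1+0.1065)^1 + 16.7592/(1+0.1065)^2 + 20.2669/(1+0.1065)^3 + 24.5087/(1+0.1065)^4 + 423.7377/(1+0.1065)^4 = 340.2006

$340.20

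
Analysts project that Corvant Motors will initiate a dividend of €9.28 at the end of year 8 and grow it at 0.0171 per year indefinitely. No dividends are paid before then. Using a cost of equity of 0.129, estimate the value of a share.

Deferred-dividend DDM. At t=7 the remaining stream is a growing perpetuity with first payment D_8 = 9.28.
V_7 = D_8/(r−g) = 9.28/(0.129−0.0171) = 82.9312
P₀ = V_7/(1+r)^7 = 82.9312/(1+0.129)^7 = 35.4699

€35.47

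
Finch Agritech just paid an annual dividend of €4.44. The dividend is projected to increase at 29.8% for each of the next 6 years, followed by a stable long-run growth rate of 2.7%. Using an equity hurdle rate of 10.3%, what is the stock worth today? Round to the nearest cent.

€208.28

Two-stage DDM. Project D₁…D_6 at 0.298, terminal growth 0.027, discount at r = 0.103.
D_1 = 5.7631
D_2 = 7.4805
D_3 = 9.7097
D_4 = 12.6032
D_5 = 16.3590
D_6 = 21.2340
Terminal value at t=6: TV = D_7/(r−g) = 21.8073/(0.103−0.027) = 286.9379
P₀ = 5.7631/(1+0.103)^1 + 7.4805/(1+0.103)^2 + 9.7097/(1+0.103)^3 + 12.6032/(1+0.103)^4 + 16.3590/(1+0.103)^5 + 21.2340/(1+0.103)^6 + 286.9379/(1+0.103)^6 = 208.2799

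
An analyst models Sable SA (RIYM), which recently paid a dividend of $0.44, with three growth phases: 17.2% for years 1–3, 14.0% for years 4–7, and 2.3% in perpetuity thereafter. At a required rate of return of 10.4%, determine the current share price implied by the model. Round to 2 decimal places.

$11.33

Three-stage DDM. Project D₁…D_7; terminal Gordon value at t=7 with g = 0.023; discount at r = 0.104.
D_1 = 0.5157
D_2 = 0.6044
D_3 = 0.7083
D_4 = 0.8075
D_5 = 0.9205
D_6 = 1.0494
D_7 = 1.1963
TV_7 = 1.2239/(0.104−0.023) = 15.1093
P₀ = Σ Dₜ/(1+r)ᵗ + TV_7/(1+r)^7 = 11.3314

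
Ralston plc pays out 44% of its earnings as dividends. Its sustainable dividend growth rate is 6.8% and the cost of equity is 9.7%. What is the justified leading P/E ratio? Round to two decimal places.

Justified leading P/E = b/(r−g) = 0.44/(0.097−0.068) = 15.1724

15.17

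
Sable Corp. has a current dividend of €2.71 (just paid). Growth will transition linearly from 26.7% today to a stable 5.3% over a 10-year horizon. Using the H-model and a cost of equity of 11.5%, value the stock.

H-model: P₀ = D₀[(1+g_L) + H(g_S−g_L)]/(r−g_L), with H = 10/2 = 5.
P₀ = 2.71 × [(1+0.053) + 5×(0.267−0.053)] / (0.115−0.053)
   = 2.71 × 2.1230 / 0.062 = 92.7956

€92.80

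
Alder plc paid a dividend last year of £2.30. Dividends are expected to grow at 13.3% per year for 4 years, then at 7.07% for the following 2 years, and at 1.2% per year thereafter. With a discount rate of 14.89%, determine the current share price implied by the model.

£26.77

Three-stage DDM. Project D₁…D_6; terminal Gordon value at t=6 with g = 0.012; discount at r = 0.1489.
D_1 = 2.6059
D_2 = 2.9525
D_3 = 3.3452
D_4 = 3.7901
D_5 = 4.0580
D_6 = 4.3449
TV_6 = 4.3971/(0.1489−0.012) = 32.1189
P₀ = Σ Dₜ/(1+r)ᵗ + TV_6/(1+r)^6 = 26.7684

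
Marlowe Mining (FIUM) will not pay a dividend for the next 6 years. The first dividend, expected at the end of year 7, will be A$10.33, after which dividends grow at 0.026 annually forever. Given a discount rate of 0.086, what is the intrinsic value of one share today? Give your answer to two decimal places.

Deferred-dividend DDM. At t=6 the remaining stream is a growing perpetuity with first payment D_7 = 10.33.
V_6 = D_7/(r−g) = 10.33/(0.086−0.026) = 172.1667
P₀ = V_6/(1+r)^6 = 172.1667/(1+0.086)^6 = 104.9470

A$104.95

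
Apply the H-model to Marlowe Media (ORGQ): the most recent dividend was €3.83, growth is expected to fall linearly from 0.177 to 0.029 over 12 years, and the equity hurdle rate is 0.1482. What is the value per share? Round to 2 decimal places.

H-model: P₀ = D₀[(1+g_L) + H(g_S−g_L)]/(r−g_L), with H = 12/2 = 6.
P₀ = 3.83 × [(1+0.029) + 6×(0.177−0.029)] / (0.1482−0.029)
   = 3.83 × 1.9170 / 0.1192 = 61.5949

€61.59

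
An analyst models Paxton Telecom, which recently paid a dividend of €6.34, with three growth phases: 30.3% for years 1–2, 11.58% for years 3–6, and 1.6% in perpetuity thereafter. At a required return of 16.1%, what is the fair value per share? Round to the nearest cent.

€91.79

Three-stage DDM. Project D₁…D_6; terminal Gordon value at t=6 with g = 0.016; discount at r = 0.161.
D_1 = 8.2610
D_2 = 10.7641
D_3 = 12.0106
D_4 = 13.4014
D_5 = 14.9533
D_6 = 16.6849
TV_6 = 16.9519/(0.161−0.016) = 116.9093
P₀ = Σ Dₜ/(1+r)ᵗ + TV_6/(1+r)^6 = 91.7908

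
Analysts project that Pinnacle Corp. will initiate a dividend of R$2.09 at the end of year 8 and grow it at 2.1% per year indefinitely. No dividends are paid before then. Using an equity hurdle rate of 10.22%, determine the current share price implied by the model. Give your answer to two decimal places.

R$13.02

Deferred-dividend DDM. At t=7 the remaining stream is a growing perpetuity with first payment D_8 = 2.09.
V_7 = D_8/(r−g) = 2.09/(0.1022−0.021) = 25.7389
P₀ = V_7/(1+r)^7 = 25.7389/(1+0.1022)^7 = 13.0247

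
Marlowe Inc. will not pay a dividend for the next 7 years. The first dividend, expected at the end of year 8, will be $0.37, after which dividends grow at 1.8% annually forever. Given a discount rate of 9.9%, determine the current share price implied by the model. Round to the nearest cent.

Deferred-dividend DDM. At t=7 the remaining stream is a growing perpetuity with first payment D_8 = 0.37.
V_7 = D_8/(r−g) = 0.37/(0.099−0.018) = 4.5679
P₀ = V_7/(1+r)^7 = 4.5679/(1+0.099)^7 = 2.3590

$2.36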